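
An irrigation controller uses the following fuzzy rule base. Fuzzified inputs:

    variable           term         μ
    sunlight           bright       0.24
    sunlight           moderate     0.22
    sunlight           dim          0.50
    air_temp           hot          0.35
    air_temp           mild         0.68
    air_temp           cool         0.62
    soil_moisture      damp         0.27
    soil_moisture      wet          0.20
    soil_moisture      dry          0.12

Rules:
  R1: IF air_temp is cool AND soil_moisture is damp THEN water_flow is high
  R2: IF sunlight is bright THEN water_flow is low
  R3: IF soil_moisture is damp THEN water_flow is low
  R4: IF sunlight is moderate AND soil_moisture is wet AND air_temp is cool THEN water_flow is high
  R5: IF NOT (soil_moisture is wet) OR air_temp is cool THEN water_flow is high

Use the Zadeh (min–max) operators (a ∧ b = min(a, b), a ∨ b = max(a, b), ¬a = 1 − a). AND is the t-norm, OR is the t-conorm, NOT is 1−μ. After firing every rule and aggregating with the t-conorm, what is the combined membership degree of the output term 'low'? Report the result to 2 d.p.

0.27

R1: cool=0.62, damp=0.27; AND[min(a, b)] → w = 0.27
R2: bright=0.24 → w = 0.24
R3: damp=0.27 → w = 0.27
R4: moderate=0.22, wet=0.20, cool=0.62; AND[min(a, b)] → w = 0.20
R5: ¬wet=1−0.20=0.80, cool=0.62; OR[max(a, b)] → w = 0.80
Rules with consequent 'low': {R2, R3} → strengths 0.24, 0.27
Aggregate via t-conorm [max(a, b)]: 0.27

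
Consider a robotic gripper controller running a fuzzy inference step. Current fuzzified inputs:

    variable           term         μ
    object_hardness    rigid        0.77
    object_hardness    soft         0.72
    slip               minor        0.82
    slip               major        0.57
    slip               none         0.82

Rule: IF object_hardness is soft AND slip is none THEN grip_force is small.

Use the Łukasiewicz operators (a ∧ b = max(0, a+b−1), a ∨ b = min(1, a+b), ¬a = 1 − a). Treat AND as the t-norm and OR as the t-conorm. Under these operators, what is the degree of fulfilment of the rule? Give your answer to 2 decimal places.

firing strength: soft=0.72, none=0.82; AND[max(0, a+b−1)] → w = 0.54

0.54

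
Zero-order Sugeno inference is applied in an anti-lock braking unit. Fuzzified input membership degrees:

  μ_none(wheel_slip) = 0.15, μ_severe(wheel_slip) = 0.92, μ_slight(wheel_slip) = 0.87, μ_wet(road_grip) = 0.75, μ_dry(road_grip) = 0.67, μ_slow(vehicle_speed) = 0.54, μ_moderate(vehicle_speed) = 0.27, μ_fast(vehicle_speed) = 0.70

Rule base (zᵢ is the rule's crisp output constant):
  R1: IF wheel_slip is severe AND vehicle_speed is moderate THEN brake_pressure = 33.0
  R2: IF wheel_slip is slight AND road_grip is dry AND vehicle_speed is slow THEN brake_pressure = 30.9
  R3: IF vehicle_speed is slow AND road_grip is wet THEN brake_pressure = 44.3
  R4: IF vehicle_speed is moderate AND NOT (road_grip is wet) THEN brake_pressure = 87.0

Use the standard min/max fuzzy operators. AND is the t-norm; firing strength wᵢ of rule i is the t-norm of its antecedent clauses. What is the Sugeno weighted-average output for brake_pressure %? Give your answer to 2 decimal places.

R1 (z=33.0): severe=0.92, moderate=0.27; AND[min(a, b)] → w = 0.27
R2 (z=30.9): slight=0.87, dry=0.67, slow=0.54; AND[min(a, b)] → w = 0.54
R3 (z=44.3): slow=0.54, wet=0.75; AND[min(a, b)] → w = 0.54
R4 (z=87.0): moderate=0.27, ¬wet=1−0.75=0.25; AND[min(a, b)] → w = 0.25
Weighted average = (0.27·33.0 + 0.54·30.9 + 0.54·44.3 + 0.25·87.0) / (0.27 + 0.54 + 0.54 + 0.25)
  = 71.2680 / 1.6000 = 44.54

44.54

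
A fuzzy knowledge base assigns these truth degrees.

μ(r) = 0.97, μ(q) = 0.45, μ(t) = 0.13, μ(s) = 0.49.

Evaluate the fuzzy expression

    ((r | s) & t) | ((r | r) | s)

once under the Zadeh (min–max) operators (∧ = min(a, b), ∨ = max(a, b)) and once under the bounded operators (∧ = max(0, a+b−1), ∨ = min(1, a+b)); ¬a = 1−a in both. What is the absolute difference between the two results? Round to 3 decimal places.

0.030

Under Zadeh (min–max):
  r | s = max(a, b) on (0.97, 0.49) = 0.97
  (r | s) & t = min(a, b) on (0.97, 0.13) = 0.13
  r | r = max(a, b) on (0.97, 0.97) = 0.97
  (r | r) | s = max(a, b) on (0.97, 0.49) = 0.97
  ((r | s) & t) | ((r | r) | s) = max(a, b) on (0.13, 0.97) = 0.97
  → value = 0.9700
Under bounded:
  r | s = min(1, a+b) on (0.97, 0.49) = 1.00
  (r | s) & t = max(0, a+b−1) on (1.00, 0.13) = 0.13
  r | r = min(1, a+b) on (0.97, 0.97) = 1.00
  (r | r) | s = min(1, a+b) on (1.00, 0.49) = 1.00
  ((r | s) & t) | ((r | r) | s) = min(1, a+b) on (0.13, 1.00) = 1.00
  → value = 1.0000
|0.9700 − 1.0000| = 0.030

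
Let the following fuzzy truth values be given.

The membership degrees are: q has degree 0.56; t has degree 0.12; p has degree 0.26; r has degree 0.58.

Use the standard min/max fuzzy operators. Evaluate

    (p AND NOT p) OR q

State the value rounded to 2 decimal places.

0.56

NOT p = 1 − 0.26 = 0.74
p AND NOT p = min(a, b) on (0.26, 0.74) = 0.26
(p AND NOT p) OR q = max(a, b) on (0.26, 0.56) = 0.56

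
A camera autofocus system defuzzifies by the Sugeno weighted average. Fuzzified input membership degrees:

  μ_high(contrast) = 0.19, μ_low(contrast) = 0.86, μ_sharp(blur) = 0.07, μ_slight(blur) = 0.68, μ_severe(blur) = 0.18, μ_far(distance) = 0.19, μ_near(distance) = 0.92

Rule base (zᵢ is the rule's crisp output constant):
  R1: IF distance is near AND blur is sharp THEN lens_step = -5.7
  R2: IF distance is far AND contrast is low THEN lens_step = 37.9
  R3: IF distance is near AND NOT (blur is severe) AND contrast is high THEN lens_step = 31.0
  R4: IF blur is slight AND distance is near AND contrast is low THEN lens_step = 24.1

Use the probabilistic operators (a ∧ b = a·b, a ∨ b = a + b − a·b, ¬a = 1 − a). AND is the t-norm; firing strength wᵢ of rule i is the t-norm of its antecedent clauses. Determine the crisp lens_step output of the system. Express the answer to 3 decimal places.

R1 (z=-5.7): near=0.92, sharp=0.07; AND[a·b] → w = 0.0644
R2 (z=37.9): far=0.19, low=0.86; AND[a·b] → w = 0.1634
R3 (z=31.0): near=0.92, ¬severe=1−0.18=0.82, high=0.19; AND[a·b] → w = 0.1433
R4 (z=24.1): slight=0.68, near=0.92, low=0.86; AND[a·b] → w = 0.5380
Weighted average = (0.0644·-5.7 + 0.1634·37.9 + 0.1433·31.0 + 0.5380·24.1) / (0.0644 + 0.1634 + 0.1433 + 0.5380)
  = 23.2354 / 0.9092 = 25.557

25.557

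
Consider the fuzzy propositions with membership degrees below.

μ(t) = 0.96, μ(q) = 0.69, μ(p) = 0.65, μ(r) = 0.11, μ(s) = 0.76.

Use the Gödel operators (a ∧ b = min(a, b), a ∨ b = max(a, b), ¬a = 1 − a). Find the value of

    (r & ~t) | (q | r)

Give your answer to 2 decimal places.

0.69

~t = 1 − 0.96 = 0.04
r & ~t = min(a, b) on (0.11, 0.04) = 0.04
q | r = max(a, b) on (0.69, 0.11) = 0.69
(r & ~t) | (q | r) = max(a, b) on (0.04, 0.69) = 0.69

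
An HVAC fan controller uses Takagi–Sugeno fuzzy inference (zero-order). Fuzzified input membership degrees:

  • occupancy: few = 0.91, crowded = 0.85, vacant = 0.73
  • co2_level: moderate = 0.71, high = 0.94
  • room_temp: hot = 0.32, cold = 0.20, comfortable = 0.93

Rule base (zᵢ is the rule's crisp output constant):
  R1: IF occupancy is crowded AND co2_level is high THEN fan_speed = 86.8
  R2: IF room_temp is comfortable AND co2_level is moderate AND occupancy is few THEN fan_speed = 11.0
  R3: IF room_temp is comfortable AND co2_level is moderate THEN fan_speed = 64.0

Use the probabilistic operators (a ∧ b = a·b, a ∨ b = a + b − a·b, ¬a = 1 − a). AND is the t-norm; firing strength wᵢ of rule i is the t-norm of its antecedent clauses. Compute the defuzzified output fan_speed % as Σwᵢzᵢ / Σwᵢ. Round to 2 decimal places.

R1 (z=86.8): crowded=0.85, high=0.94; AND[a·b] → w = 0.7990
R2 (z=11.0): comfortable=0.93, moderate=0.71, few=0.91; AND[a·b] → w = 0.6009
R3 (z=64.0): comfortable=0.93, moderate=0.71; AND[a·b] → w = 0.6603
Weighted average = (0.7990·86.8 + 0.6009·11.0 + 0.6603·64.0) / (0.7990 + 0.6009 + 0.6603)
  = 118.2220 / 2.0602 = 57.38

57.38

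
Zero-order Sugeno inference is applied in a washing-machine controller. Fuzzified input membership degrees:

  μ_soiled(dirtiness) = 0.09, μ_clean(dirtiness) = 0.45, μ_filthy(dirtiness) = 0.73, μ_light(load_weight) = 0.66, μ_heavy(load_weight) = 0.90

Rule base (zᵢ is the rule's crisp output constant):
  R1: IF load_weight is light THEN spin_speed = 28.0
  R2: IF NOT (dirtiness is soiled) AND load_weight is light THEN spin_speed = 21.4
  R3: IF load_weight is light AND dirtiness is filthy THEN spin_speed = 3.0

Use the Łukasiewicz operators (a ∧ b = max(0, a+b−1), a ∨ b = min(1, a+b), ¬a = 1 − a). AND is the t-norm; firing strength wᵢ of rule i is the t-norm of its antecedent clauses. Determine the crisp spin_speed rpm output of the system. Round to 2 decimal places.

19.66

R1 (z=28.0): light=0.66 → w = 0.66
R2 (z=21.4): ¬soiled=1−0.09=0.91, light=0.66; AND[max(0, a+b−1)] → w = 0.57
R3 (z=3.0): light=0.66, filthy=0.73; AND[max(0, a+b−1)] → w = 0.39
Weighted average = (0.66·28.0 + 0.57·21.4 + 0.39·3.0) / (0.66 + 0.57 + 0.39)
  = 31.8480 / 1.6200 = 19.66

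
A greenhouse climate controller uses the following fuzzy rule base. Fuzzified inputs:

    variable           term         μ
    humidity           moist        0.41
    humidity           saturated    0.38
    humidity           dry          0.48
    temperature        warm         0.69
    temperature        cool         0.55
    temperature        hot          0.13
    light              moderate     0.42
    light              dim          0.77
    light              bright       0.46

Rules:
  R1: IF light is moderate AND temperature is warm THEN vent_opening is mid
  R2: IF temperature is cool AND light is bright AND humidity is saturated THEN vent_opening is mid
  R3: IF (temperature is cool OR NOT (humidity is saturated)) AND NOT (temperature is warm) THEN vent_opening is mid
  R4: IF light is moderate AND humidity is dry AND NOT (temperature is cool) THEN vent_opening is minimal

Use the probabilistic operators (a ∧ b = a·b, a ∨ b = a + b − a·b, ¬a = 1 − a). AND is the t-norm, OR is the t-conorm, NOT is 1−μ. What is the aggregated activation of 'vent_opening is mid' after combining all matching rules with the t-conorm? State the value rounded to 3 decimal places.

R1: moderate=0.42, warm=0.69; AND[a·b] → w = 0.2898
R2: cool=0.55, bright=0.46, saturated=0.38; AND[a·b] → w = 0.0961
R3: (cool=0.55 OR ¬saturated=1−0.38=0.62) = 0.8290; AND[a·b] with ¬warm=1−0.69=0.31 → w = 0.2570
R4: moderate=0.42, dry=0.48, ¬cool=1−0.55=0.45; AND[a·b] → w = 0.0907
Rules with consequent 'mid': {R1, R2, R3} → strengths 0.2898, 0.0961, 0.2570
Aggregate via t-conorm [a + b − a·b]: 0.5230

0.523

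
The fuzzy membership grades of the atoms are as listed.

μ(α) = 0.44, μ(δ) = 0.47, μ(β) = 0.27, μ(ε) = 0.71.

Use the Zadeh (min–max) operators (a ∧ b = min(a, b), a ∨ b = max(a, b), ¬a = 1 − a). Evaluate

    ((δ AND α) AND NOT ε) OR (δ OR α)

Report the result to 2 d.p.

0.47

δ AND α = min(a, b) on (0.47, 0.44) = 0.44
NOT ε = 1 − 0.71 = 0.29
(δ AND α) AND NOT ε = min(a, b) on (0.44, 0.29) = 0.29
δ OR α = max(a, b) on (0.47, 0.44) = 0.47
((δ AND α) AND NOT ε) OR (δ OR α) = max(a, b) on (0.29, 0.47) = 0.47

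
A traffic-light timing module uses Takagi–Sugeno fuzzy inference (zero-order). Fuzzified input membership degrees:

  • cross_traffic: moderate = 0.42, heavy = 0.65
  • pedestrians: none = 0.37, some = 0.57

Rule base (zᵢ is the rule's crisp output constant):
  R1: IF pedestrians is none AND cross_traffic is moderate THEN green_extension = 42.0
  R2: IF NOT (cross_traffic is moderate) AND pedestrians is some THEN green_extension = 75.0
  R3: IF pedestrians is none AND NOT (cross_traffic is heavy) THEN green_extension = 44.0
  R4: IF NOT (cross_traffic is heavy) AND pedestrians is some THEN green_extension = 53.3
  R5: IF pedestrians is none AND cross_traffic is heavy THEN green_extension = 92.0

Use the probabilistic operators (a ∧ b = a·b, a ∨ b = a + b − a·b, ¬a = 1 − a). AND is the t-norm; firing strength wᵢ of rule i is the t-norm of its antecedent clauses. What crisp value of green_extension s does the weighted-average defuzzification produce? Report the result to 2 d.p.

R1 (z=42.0): none=0.37, moderate=0.42; AND[a·b] → w = 0.1554
R2 (z=75.0): ¬moderate=1−0.42=0.58, some=0.57; AND[a·b] → w = 0.3306
R3 (z=44.0): none=0.37, ¬heavy=1−0.65=0.35; AND[a·b] → w = 0.1295
R4 (z=53.3): ¬heavy=1−0.65=0.35, some=0.57; AND[a·b] → w = 0.1995
R5 (z=92.0): none=0.37, heavy=0.65; AND[a·b] → w = 0.2405
Weighted average = (0.1554·42.0 + 0.3306·75.0 + 0.1295·44.0 + 0.1995·53.3 + 0.2405·92.0) / (0.1554 + 0.3306 + 0.1295 + 0.1995 + 0.2405)
  = 69.7792 / 1.0555 = 66.11

66.11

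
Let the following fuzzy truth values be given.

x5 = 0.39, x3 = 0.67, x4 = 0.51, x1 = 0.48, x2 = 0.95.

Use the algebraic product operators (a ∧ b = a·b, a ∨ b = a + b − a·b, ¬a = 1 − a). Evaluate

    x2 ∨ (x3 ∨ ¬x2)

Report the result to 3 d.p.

0.984

¬x2 = 1 − 0.9500 = 0.0500
x3 ∨ ¬x2 = a + b − a·b on (0.6700, 0.0500) = 0.6865
x2 ∨ (x3 ∨ ¬x2) = a + b − a·b on (0.9500, 0.6865) = 0.9843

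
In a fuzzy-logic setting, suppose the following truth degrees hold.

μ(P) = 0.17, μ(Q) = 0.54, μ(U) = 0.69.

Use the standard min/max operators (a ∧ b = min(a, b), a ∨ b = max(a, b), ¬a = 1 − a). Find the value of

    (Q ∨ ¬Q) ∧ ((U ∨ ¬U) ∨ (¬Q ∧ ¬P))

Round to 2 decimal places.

¬Q = 1 − 0.54 = 0.46
Q ∨ ¬Q = max(a, b) on (0.54, 0.46) = 0.54
¬U = 1 − 0.69 = 0.31
U ∨ ¬U = max(a, b) on (0.69, 0.31) = 0.69
¬Q = 1 − 0.54 = 0.46
¬P = 1 − 0.17 = 0.83
¬Q ∧ ¬P = min(a, b) on (0.46, 0.83) = 0.46
(U ∨ ¬U) ∨ (¬Q ∧ ¬P) = max(a, b) on (0.69, 0.46) = 0.69
(Q ∨ ¬Q) ∧ ((U ∨ ¬U) ∨ (¬Q ∧ ¬P)) = min(a, b) on (0.54, 0.69) = 0.54

0.54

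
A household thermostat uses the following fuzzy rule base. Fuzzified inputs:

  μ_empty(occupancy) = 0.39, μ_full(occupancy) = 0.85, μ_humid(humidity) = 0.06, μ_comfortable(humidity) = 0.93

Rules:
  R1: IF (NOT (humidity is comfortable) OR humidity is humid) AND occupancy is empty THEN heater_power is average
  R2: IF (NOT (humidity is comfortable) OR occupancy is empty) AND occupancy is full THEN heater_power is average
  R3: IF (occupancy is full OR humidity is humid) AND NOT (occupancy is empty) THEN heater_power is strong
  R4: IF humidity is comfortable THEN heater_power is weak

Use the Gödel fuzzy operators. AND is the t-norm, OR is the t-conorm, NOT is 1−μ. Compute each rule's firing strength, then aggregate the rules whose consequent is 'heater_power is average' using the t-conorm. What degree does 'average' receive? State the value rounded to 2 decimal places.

0.39

R1: (¬comfortable=1−0.93=0.07 OR humid=0.06) = 0.07; AND[min(a, b)] with empty=0.39 → w = 0.07
R2: (¬comfortable=1−0.93=0.07 OR empty=0.39) = 0.39; AND[min(a, b)] with full=0.85 → w = 0.39
R3: (full=0.85 OR humid=0.06) = 0.85; AND[min(a, b)] with ¬empty=1−0.39=0.61 → w = 0.61
R4: comfortable=0.93 → w = 0.93
Rules with consequent 'average': {R1, R2} → strengths 0.07, 0.39
Aggregate via t-conorm [max(a, b)]: 0.39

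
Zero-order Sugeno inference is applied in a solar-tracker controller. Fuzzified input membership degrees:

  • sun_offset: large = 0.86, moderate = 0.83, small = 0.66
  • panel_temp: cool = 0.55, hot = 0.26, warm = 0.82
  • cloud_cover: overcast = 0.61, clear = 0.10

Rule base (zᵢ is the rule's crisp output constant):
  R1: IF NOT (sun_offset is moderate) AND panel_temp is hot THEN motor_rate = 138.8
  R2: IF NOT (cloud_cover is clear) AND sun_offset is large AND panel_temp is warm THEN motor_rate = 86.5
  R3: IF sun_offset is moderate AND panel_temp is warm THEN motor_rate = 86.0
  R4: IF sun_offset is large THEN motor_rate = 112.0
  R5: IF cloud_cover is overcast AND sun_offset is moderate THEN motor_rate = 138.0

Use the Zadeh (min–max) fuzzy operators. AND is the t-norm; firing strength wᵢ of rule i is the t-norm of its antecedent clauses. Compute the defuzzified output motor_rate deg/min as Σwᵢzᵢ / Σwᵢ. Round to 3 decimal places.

105.349

R1 (z=138.8): ¬moderate=1−0.83=0.17, hot=0.26; AND[min(a, b)] → w = 0.17
R2 (z=86.5): ¬clear=1−0.10=0.90, large=0.86, warm=0.82; AND[min(a, b)] → w = 0.82
R3 (z=86.0): moderate=0.83, warm=0.82; AND[min(a, b)] → w = 0.82
R4 (z=112.0): large=0.86 → w = 0.86
R5 (z=138.0): overcast=0.61, moderate=0.83; AND[min(a, b)] → w = 0.61
Weighted average = (0.17·138.8 + 0.82·86.5 + 0.82·86.0 + 0.86·112.0 + 0.61·138.0) / (0.17 + 0.82 + 0.82 + 0.86 + 0.61)
  = 345.5460 / 3.2800 = 105.349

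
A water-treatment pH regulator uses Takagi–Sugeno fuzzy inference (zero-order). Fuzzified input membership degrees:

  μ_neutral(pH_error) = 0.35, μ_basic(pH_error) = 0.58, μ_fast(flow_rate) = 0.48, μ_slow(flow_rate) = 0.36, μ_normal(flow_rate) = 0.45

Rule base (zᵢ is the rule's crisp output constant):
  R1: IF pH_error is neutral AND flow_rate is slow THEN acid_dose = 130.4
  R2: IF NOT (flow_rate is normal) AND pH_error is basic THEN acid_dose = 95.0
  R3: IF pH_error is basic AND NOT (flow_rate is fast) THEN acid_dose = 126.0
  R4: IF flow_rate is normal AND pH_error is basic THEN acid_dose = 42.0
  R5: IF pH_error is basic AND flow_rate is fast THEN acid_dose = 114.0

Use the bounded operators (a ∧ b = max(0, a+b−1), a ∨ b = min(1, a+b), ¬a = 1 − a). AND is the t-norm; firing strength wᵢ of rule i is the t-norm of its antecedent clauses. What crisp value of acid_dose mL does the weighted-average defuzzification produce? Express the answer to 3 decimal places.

R1 (z=130.4): neutral=0.35, slow=0.36; AND[max(0, a+b−1)] → w = 0.00
R2 (z=95.0): ¬normal=1−0.45=0.55, basic=0.58; AND[max(0, a+b−1)] → w = 0.13
R3 (z=126.0): basic=0.58, ¬fast=1−0.48=0.52; AND[max(0, a+b−1)] → w = 0.10
R4 (z=42.0): normal=0.45, basic=0.58; AND[max(0, a+b−1)] → w = 0.03
R5 (z=114.0): basic=0.58, fast=0.48; AND[max(0, a+b−1)] → w = 0.06
Weighted average = (0.00·130.4 + 0.13·95.0 + 0.10·126.0 + 0.03·42.0 + 0.06·114.0) / (0.00 + 0.13 + 0.10 + 0.03 + 0.06)
  = 33.0500 / 0.3200 = 103.281

103.281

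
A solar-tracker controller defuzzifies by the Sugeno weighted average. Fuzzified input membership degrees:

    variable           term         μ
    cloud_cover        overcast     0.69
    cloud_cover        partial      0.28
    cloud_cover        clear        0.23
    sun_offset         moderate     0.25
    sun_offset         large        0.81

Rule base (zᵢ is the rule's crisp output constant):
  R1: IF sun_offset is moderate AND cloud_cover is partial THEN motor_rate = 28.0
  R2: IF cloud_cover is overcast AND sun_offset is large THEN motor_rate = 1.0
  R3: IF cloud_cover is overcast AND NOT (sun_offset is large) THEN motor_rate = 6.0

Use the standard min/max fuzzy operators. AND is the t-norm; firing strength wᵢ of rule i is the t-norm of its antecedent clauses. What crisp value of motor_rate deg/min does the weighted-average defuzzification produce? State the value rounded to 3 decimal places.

R1 (z=28.0): moderate=0.25, partial=0.28; AND[min(a, b)] → w = 0.25
R2 (z=1.0): overcast=0.69, large=0.81; AND[min(a, b)] → w = 0.69
R3 (z=6.0): overcast=0.69, ¬large=1−0.81=0.19; AND[min(a, b)] → w = 0.19
Weighted average = (0.25·28.0 + 0.69·1.0 + 0.19·6.0) / (0.25 + 0.69 + 0.19)
  = 8.8300 / 1.1300 = 7.814

7.814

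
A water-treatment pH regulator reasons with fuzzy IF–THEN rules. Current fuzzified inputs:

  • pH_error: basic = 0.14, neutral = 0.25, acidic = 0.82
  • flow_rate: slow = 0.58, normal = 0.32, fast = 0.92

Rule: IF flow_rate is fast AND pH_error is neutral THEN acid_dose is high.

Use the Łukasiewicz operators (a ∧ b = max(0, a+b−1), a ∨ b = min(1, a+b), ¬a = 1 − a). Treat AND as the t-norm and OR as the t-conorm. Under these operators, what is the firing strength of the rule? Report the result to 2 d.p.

firing strength: fast=0.92, neutral=0.25; AND[max(0, a+b−1)] → w = 0.17

0.17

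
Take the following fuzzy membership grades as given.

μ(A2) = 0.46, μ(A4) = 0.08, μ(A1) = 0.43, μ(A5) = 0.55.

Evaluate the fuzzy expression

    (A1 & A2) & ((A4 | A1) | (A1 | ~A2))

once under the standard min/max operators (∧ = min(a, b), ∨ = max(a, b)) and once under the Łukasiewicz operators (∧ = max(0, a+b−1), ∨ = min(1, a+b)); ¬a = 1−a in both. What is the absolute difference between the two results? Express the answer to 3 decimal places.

Under standard min/max:
  A1 & A2 = min(a, b) on (0.43, 0.46) = 0.43
  A4 | A1 = max(a, b) on (0.08, 0.43) = 0.43
  ~A2 = 1 − 0.46 = 0.54
  A1 | ~A2 = max(a, b) on (0.43, 0.54) = 0.54
  (A4 | A1) | (A1 | ~A2) = max(a, b) on (0.43, 0.54) = 0.54
  (A1 & A2) & ((A4 | A1) | (A1 | ~A2)) = min(a, b) on (0.43, 0.54) = 0.43
  → value = 0.4300
Under Łukasiewicz:
  A1 & A2 = max(0, a+b−1) on (0.43, 0.46) = 0.00
  A4 | A1 = min(1, a+b) on (0.08, 0.43) = 0.51
  ~A2 = 1 − 0.46 = 0.54
  A1 | ~A2 = min(1, a+b) on (0.43, 0.54) = 0.97
  (A4 | A1) | (A1 | ~A2) = min(1, a+b) on (0.51, 0.97) = 1.00
  (A1 & A2) & ((A4 | A1) | (A1 | ~A2)) = max(0, a+b−1) on (0.00, 1.00) = 0.00
  → value = 0.0000
|0.4300 − 0.0000| = 0.430

0.430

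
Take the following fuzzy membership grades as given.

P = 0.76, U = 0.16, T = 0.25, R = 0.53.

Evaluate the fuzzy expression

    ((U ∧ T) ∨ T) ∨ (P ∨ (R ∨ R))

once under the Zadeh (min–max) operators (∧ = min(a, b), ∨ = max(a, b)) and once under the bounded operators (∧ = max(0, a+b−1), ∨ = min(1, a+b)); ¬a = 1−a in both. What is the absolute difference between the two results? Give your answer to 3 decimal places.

0.240

Under Zadeh (min–max):
  U ∧ T = min(a, b) on (0.16, 0.25) = 0.16
  (U ∧ T) ∨ T = max(a, b) on (0.16, 0.25) = 0.25
  R ∨ R = max(a, b) on (0.53, 0.53) = 0.53
  P ∨ (R ∨ R) = max(a, b) on (0.76, 0.53) = 0.76
  ((U ∧ T) ∨ T) ∨ (P ∨ (R ∨ R)) = max(a, b) on (0.25, 0.76) = 0.76
  → value = 0.7600
Under bounded:
  U ∧ T = max(0, a+b−1) on (0.16, 0.25) = 0.00
  (U ∧ T) ∨ T = min(1, a+b) on (0.00, 0.25) = 0.25
  R ∨ R = min(1, a+b) on (0.53, 0.53) = 1.00
  P ∨ (R ∨ R) = min(1, a+b) on (0.76, 1.00) = 1.00
  ((U ∧ T) ∨ T) ∨ (P ∨ (R ∨ R)) = min(1, a+b) on (0.25, 1.00) = 1.00
  → value = 1.0000
|0.7600 − 1.0000| = 0.240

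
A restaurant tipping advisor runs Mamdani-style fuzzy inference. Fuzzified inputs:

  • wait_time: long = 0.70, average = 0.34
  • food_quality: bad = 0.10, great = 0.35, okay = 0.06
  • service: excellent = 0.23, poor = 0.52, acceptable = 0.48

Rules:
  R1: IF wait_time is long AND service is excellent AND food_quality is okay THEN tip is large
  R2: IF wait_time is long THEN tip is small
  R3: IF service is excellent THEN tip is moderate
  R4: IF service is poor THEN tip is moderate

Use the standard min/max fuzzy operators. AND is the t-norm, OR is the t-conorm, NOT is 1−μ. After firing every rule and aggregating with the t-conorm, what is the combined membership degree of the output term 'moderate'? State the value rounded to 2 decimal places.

R1: long=0.70, excellent=0.23, okay=0.06; AND[min(a, b)] → w = 0.06
R2: long=0.70 → w = 0.70
R3: excellent=0.23 → w = 0.23
R4: poor=0.52 → w = 0.52
Rules with consequent 'moderate': {R3, R4} → strengths 0.23, 0.52
Aggregate via t-conorm [max(a, b)]: 0.52

0.52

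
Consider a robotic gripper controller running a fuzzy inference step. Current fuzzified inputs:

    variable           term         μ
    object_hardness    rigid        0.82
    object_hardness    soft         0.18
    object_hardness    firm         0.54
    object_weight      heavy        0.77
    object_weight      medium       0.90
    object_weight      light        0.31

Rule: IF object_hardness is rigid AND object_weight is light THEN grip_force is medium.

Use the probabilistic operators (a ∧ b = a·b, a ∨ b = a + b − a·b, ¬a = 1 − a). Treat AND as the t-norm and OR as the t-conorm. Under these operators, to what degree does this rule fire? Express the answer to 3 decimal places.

0.254

firing strength: rigid=0.82, light=0.31; AND[a·b] → w = 0.2542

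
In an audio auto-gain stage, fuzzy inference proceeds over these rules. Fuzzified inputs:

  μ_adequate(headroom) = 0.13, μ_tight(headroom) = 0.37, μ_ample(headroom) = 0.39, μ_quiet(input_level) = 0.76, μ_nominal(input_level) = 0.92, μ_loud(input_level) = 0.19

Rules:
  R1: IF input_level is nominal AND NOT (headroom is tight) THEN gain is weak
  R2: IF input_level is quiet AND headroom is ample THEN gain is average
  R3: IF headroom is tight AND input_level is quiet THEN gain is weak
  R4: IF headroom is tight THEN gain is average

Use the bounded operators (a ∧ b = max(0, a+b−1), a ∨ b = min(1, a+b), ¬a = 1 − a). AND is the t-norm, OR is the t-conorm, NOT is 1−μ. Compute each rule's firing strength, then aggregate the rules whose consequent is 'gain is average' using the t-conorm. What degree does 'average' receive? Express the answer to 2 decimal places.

R1: nominal=0.92, ¬tight=1−0.37=0.63; AND[max(0, a+b−1)] → w = 0.55
R2: quiet=0.76, ample=0.39; AND[max(0, a+b−1)] → w = 0.15
R3: tight=0.37, quiet=0.76; AND[max(0, a+b−1)] → w = 0.13
R4: tight=0.37 → w = 0.37
Rules with consequent 'average': {R2, R4} → strengths 0.15, 0.37
Aggregate via t-conorm [min(1, a+b)]: 0.52

0.52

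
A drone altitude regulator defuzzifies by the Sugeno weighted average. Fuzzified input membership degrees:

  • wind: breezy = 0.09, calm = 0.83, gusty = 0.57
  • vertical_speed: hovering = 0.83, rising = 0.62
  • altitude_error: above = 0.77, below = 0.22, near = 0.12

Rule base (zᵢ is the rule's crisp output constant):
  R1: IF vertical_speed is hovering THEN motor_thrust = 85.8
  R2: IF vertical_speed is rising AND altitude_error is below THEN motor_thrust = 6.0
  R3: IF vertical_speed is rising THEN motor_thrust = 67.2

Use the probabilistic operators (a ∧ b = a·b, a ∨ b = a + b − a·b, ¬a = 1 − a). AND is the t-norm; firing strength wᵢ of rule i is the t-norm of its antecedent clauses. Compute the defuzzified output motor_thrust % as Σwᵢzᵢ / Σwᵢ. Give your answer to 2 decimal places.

71.67

R1 (z=85.8): hovering=0.83 → w = 0.8300
R2 (z=6.0): rising=0.62, below=0.22; AND[a·b] → w = 0.1364
R3 (z=67.2): rising=0.62 → w = 0.6200
Weighted average = (0.8300·85.8 + 0.1364·6.0 + 0.6200·67.2) / (0.8300 + 0.1364 + 0.6200)
  = 113.6964 / 1.5864 = 71.67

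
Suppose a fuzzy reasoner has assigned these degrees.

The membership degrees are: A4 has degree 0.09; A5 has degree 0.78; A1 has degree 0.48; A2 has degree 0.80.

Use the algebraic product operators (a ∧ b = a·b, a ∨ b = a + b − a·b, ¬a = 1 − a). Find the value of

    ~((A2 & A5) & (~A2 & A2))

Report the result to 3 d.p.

A2 & A5 = a·b on (0.8000, 0.7800) = 0.6240
~A2 = 1 − 0.8000 = 0.2000
~A2 & A2 = a·b on (0.2000, 0.8000) = 0.1600
(A2 & A5) & (~A2 & A2) = a·b on (0.6240, 0.1600) = 0.0998
~((A2 & A5) & (~A2 & A2)) = 1 − 0.0998 = 0.9002

0.900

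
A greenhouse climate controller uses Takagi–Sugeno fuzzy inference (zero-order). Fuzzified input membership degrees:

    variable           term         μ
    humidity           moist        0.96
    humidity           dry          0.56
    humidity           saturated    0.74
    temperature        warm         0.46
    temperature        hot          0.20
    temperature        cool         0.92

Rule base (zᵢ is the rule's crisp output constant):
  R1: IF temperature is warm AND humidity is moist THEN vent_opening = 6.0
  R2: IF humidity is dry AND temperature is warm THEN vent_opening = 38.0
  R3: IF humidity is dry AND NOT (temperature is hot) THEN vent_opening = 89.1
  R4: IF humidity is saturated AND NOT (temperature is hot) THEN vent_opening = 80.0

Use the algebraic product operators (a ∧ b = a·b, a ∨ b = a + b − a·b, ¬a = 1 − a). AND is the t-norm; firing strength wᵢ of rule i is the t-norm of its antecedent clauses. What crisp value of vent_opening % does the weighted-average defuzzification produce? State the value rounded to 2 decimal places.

R1 (z=6.0): warm=0.46, moist=0.96; AND[a·b] → w = 0.4416
R2 (z=38.0): dry=0.56, warm=0.46; AND[a·b] → w = 0.2576
R3 (z=89.1): dry=0.56, ¬hot=1−0.20=0.80; AND[a·b] → w = 0.4480
R4 (z=80.0): saturated=0.74, ¬hot=1−0.20=0.80; AND[a·b] → w = 0.5920
Weighted average = (0.4416·6.0 + 0.2576·38.0 + 0.4480·89.1 + 0.5920·80.0) / (0.4416 + 0.2576 + 0.4480 + 0.5920)
  = 99.7152 / 1.7392 = 57.33

57.33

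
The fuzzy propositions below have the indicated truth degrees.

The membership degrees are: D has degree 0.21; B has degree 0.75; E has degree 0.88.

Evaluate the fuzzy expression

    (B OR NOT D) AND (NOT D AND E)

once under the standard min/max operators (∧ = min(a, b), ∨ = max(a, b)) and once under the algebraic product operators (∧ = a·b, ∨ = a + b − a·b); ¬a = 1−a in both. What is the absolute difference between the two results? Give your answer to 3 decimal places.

Under standard min/max:
  NOT D = 1 − 0.21 = 0.79
  B OR NOT D = max(a, b) on (0.75, 0.79) = 0.79
  NOT D = 1 − 0.21 = 0.79
  NOT D AND E = min(a, b) on (0.79, 0.88) = 0.79
  (B OR NOT D) AND (NOT D AND E) = min(a, b) on (0.79, 0.79) = 0.79
  → value = 0.7900
Under algebraic product:
  NOT D = 1 − 0.2100 = 0.7900
  B OR NOT D = a + b − a·b on (0.7500, 0.7900) = 0.9475
  NOT D = 1 − 0.2100 = 0.7900
  NOT D AND E = a·b on (0.7900, 0.8800) = 0.6952
  (B OR NOT D) AND (NOT D AND E) = a·b on (0.9475, 0.6952) = 0.6587
  → value = 0.6587
|0.7900 − 0.6587| = 0.131

0.131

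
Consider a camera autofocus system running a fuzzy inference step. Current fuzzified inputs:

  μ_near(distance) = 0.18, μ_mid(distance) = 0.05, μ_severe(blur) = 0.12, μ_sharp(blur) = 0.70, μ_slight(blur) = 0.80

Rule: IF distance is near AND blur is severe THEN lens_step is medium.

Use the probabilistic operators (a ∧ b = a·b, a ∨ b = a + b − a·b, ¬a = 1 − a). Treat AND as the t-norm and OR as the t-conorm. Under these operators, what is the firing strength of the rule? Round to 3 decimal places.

0.022

firing strength: near=0.18, severe=0.12; AND[a·b] → w = 0.0216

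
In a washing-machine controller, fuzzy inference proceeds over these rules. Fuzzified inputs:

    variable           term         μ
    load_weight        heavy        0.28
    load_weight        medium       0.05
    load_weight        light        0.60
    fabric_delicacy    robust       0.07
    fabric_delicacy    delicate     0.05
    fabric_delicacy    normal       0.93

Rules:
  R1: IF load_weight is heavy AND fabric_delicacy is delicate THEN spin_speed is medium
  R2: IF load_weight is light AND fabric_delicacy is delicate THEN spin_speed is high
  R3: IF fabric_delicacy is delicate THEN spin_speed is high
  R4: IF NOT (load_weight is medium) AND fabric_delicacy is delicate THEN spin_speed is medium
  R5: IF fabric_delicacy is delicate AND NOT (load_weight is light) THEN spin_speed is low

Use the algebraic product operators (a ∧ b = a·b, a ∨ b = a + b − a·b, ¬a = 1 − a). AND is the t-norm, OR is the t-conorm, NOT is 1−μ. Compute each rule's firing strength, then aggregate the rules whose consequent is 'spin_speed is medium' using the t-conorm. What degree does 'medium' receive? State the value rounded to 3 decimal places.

0.061

R1: heavy=0.28, delicate=0.05; AND[a·b] → w = 0.0140
R2: light=0.60, delicate=0.05; AND[a·b] → w = 0.0300
R3: delicate=0.05 → w = 0.0500
R4: ¬medium=1−0.05=0.95, delicate=0.05; AND[a·b] → w = 0.0475
R5: delicate=0.05, ¬light=1−0.60=0.40; AND[a·b] → w = 0.0200
Rules with consequent 'medium': {R1, R4} → strengths 0.0140, 0.0475
Aggregate via t-conorm [a + b − a·b]: 0.0608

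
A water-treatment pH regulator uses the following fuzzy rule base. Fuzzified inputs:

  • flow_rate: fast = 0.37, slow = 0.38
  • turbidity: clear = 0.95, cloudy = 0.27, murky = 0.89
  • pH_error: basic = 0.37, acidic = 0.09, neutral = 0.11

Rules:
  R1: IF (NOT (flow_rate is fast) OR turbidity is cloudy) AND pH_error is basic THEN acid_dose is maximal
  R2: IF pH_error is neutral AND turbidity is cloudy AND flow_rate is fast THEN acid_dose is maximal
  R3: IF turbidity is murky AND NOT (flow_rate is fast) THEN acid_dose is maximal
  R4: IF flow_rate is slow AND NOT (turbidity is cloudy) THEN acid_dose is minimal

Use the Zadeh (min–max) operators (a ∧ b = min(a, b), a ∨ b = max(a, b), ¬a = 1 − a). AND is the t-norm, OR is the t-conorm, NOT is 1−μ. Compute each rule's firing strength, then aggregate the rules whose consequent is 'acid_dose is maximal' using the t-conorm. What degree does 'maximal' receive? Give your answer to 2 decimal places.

R1: (¬fast=1−0.37=0.63 OR cloudy=0.27) = 0.63; AND[min(a, b)] with basic=0.37 → w = 0.37
R2: neutral=0.11, cloudy=0.27, fast=0.37; AND[min(a, b)] → w = 0.11
R3: murky=0.89, ¬fast=1−0.37=0.63; AND[min(a, b)] → w = 0.63
R4: slow=0.38, ¬cloudy=1−0.27=0.73; AND[min(a, b)] → w = 0.38
Rules with consequent 'maximal': {R1, R2, R3} → strengths 0.37, 0.11, 0.63
Aggregate via t-conorm [max(a, b)]: 0.63

0.63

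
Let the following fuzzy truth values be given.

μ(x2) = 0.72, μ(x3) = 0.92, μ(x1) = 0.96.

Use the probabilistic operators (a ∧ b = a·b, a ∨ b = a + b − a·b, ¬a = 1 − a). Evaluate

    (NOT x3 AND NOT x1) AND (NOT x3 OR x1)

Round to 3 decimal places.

NOT x3 = 1 − 0.9200 = 0.0800
NOT x1 = 1 − 0.9600 = 0.0400
NOT x3 AND NOT x1 = a·b on (0.0800, 0.0400) = 0.0032
NOT x3 = 1 − 0.9200 = 0.0800
NOT x3 OR x1 = a + b − a·b on (0.0800, 0.9600) = 0.9632
(NOT x3 AND NOT x1) AND (NOT x3 OR x1) = a·b on (0.0032, 0.9632) = 0.0031

0.003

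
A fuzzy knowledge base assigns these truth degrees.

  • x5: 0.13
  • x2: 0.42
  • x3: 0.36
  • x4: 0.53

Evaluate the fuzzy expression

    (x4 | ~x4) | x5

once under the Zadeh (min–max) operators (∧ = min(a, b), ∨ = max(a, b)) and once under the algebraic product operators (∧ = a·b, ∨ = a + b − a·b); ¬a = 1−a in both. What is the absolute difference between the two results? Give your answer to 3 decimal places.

0.253

Under Zadeh (min–max):
  ~x4 = 1 − 0.53 = 0.47
  x4 | ~x4 = max(a, b) on (0.53, 0.47) = 0.53
  (x4 | ~x4) | x5 = max(a, b) on (0.53, 0.13) = 0.53
  → value = 0.5300
Under algebraic product:
  ~x4 = 1 − 0.5300 = 0.4700
  x4 | ~x4 = a + b − a·b on (0.5300, 0.4700) = 0.7509
  (x4 | ~x4) | x5 = a + b − a·b on (0.7509, 0.1300) = 0.7833
  → value = 0.7833
|0.5300 − 0.7833| = 0.253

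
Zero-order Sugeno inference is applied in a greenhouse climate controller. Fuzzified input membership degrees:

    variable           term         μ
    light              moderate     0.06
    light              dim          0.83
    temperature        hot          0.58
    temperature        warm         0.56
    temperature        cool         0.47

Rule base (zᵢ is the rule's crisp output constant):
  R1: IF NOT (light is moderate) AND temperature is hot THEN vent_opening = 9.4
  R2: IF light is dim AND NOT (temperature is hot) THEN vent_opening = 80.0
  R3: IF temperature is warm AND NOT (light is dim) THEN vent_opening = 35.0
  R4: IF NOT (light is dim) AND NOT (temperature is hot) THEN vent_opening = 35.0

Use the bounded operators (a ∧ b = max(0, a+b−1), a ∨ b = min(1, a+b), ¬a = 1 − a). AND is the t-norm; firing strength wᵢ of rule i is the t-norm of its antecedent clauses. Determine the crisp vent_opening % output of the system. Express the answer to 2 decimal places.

32.32

R1 (z=9.4): ¬moderate=1−0.06=0.94, hot=0.58; AND[max(0, a+b−1)] → w = 0.52
R2 (z=80.0): dim=0.83, ¬hot=1−0.58=0.42; AND[max(0, a+b−1)] → w = 0.25
R3 (z=35.0): warm=0.56, ¬dim=1−0.83=0.17; AND[max(0, a+b−1)] → w = 0.00
R4 (z=35.0): ¬dim=1−0.83=0.17, ¬hot=1−0.58=0.42; AND[max(0, a+b−1)] → w = 0.00
Weighted average = (0.52·9.4 + 0.25·80.0 + 0.00·35.0 + 0.00·35.0) / (0.52 + 0.25 + 0.00 + 0.00)
  = 24.8880 / 0.7700 = 32.32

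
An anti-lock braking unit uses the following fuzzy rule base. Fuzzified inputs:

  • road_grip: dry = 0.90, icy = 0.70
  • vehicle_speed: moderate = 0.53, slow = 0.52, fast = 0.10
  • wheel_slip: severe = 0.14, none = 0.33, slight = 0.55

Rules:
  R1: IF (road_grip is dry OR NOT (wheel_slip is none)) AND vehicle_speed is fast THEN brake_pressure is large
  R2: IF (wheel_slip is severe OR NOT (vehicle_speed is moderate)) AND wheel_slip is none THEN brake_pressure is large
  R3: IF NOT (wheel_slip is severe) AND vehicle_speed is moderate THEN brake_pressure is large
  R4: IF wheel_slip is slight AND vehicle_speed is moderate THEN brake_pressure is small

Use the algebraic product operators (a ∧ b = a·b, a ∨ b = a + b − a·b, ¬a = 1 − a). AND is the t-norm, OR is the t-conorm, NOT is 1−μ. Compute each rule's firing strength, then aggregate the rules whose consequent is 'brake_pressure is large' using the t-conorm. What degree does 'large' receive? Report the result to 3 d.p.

0.597

R1: (dry=0.90 OR ¬none=1−0.33=0.67) = 0.9670; AND[a·b] with fast=0.10 → w = 0.0967
R2: (severe=0.14 OR ¬moderate=1−0.53=0.47) = 0.5442; AND[a·b] with none=0.33 → w = 0.1796
R3: ¬severe=1−0.14=0.86, moderate=0.53; AND[a·b] → w = 0.4558
R4: slight=0.55, moderate=0.53; AND[a·b] → w = 0.2915
Rules with consequent 'large': {R1, R2, R3} → strengths 0.0967, 0.1796, 0.4558
Aggregate via t-conorm [a + b − a·b]: 0.5967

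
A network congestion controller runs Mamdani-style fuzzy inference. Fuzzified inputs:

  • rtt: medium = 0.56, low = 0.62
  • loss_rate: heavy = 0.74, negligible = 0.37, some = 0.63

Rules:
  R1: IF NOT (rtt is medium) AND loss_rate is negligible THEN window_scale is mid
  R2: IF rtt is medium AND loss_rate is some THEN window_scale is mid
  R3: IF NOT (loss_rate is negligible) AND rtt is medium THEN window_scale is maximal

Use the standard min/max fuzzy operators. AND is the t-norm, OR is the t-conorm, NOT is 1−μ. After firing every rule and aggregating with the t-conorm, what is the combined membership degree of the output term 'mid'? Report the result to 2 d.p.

0.56

R1: ¬medium=1−0.56=0.44, negligible=0.37; AND[min(a, b)] → w = 0.37
R2: medium=0.56, some=0.63; AND[min(a, b)] → w = 0.56
R3: ¬negligible=1−0.37=0.63, medium=0.56; AND[min(a, b)] → w = 0.56
Rules with consequent 'mid': {R1, R2} → strengths 0.37, 0.56
Aggregate via t-conorm [max(a, b)]: 0.56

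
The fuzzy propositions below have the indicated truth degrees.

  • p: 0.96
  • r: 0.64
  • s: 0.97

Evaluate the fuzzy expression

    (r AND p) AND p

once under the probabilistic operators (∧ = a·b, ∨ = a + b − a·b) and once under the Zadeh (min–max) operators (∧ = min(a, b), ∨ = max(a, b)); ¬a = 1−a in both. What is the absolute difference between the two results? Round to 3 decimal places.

Under probabilistic:
  r AND p = a·b on (0.6400, 0.9600) = 0.6144
  (r AND p) AND p = a·b on (0.6144, 0.9600) = 0.5898
  → value = 0.5898
Under Zadeh (min–max):
  r AND p = min(a, b) on (0.64, 0.96) = 0.64
  (r AND p) AND p = min(a, b) on (0.64, 0.96) = 0.64
  → value = 0.6400
|0.5898 − 0.6400| = 0.050

0.050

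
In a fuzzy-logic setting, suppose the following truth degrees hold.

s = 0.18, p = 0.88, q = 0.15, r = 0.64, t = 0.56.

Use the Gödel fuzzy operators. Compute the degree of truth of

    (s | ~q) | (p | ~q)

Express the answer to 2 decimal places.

0.88

~q = 1 − 0.15 = 0.85
s | ~q = max(a, b) on (0.18, 0.85) = 0.85
~q = 1 − 0.15 = 0.85
p | ~q = max(a, b) on (0.88, 0.85) = 0.88
(s | ~q) | (p | ~q) = max(a, b) on (0.85, 0.88) = 0.88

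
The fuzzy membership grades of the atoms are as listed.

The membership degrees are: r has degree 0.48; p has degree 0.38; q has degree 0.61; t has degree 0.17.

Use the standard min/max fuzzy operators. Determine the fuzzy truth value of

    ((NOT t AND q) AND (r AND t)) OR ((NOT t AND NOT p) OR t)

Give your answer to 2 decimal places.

NOT t = 1 − 0.17 = 0.83
NOT t AND q = min(a, b) on (0.83, 0.61) = 0.61
r AND t = min(a, b) on (0.48, 0.17) = 0.17
(NOT t AND q) AND (r AND t) = min(a, b) on (0.61, 0.17) = 0.17
NOT t = 1 − 0.17 = 0.83
NOT p = 1 − 0.38 = 0.62
NOT t AND NOT p = min(a, b) on (0.83, 0.62) = 0.62
(NOT t AND NOT p) OR t = max(a, b) on (0.62, 0.17) = 0.62
((NOT t AND q) AND (r AND t)) OR ((NOT t AND NOT p) OR t) = max(a, b) on (0.17, 0.62) = 0.62

0.62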